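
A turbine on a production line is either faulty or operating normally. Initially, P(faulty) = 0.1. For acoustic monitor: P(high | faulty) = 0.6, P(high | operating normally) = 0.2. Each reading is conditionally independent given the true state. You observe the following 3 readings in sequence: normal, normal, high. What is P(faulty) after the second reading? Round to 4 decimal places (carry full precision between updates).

0.0270

Apply Bayes' rule sequentially, carrying P(faulty) forward.
After 'normal': P(faulty) = 0.4·0.1000 / (0.4·0.1000 + 0.8·0.9000) ≈ 0.0526
After 'normal': P(faulty) = 0.4·0.0526 / (0.4·0.0526 + 0.8·0.9474) ≈ 0.0270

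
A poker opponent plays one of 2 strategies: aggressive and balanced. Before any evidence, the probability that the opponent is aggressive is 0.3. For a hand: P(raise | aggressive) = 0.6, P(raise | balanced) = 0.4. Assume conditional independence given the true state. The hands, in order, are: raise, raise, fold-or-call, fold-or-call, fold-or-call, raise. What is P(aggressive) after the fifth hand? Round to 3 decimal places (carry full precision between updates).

0.222

After 'raise': P(aggressive) = 0.6·0.3000 / (0.6·0.3000 + 0.4·0.7000) ≈ 0.3913
After 'raise': P(aggressive) = 0.6·0.3913 / (0.6·0.3913 + 0.4·0.6087) ≈ 0.4909
After 'fold-or-call': P(aggressive) = 0.4·0.4909 / (0.4·0.4909 + 0.6·0.5091) ≈ 0.3913
After 'fold-or-call': P(aggressive) = 0.4·0.3913 / (0.4·0.3913 + 0.6·0.6087) ≈ 0.3000
After 'fold-or-call': P(aggressive) = 0.4·0.3000 / (0.4·0.3000 + 0.6·0.7000) ≈ 0.2222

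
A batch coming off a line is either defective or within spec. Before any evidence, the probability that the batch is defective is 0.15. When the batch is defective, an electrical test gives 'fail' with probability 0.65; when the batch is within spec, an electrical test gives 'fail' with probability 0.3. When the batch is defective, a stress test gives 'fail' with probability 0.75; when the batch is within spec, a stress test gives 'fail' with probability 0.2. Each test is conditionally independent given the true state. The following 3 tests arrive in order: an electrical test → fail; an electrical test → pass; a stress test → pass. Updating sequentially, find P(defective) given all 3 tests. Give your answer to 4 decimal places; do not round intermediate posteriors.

0.0564

Apply Bayes' rule sequentially, carrying P(defective) forward.
After an electrical test='fail': P(defective) = 0.65·0.1500 / (0.65·0.1500 + 0.3·0.8500) ≈ 0.2766
After an electrical test='pass': P(defective) = 0.35·0.2766 / (0.35·0.2766 + 0.7·0.7234) ≈ 0.1605
After a stress test='pass': P(defective) = 0.25·0.1605 / (0.25·0.1605 + 0.8·0.8395) ≈ 0.0564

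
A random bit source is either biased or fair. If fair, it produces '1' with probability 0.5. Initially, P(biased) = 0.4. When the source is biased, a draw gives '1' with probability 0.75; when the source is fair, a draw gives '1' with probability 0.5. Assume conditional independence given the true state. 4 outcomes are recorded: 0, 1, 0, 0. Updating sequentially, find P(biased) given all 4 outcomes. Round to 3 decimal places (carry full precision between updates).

After '0': P(biased) = 0.25·0.4000 / (0.25·0.4000 + 0.5·0.6000) ≈ 0.2500
After '1': P(biased) = 0.75·0.2500 / (0.75·0.2500 + 0.5·0.7500) ≈ 0.3333
After '0': P(biased) = 0.25·0.3333 / (0.25·0.3333 + 0.5·0.6667) ≈ 0.2000
After '0': P(biased) = 0.25·0.2000 / (0.25·0.2000 + 0.5·0.8000) ≈ 0.1111

0.111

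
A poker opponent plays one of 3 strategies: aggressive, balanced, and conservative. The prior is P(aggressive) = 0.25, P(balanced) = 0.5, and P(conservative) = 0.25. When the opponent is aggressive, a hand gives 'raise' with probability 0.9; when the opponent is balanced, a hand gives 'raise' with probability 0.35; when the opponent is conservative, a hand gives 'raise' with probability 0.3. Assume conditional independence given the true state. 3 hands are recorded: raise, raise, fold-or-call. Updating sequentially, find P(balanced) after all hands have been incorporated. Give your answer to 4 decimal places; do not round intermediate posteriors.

0.5251

After 'raise': normaliser = 0.9·0.2500 + 0.35·0.5000 + 0.3·0.2500; P(aggressive) ≈ 0.4737, P(balanced) ≈ 0.3684, P(conservative) ≈ 0.1579
After 'raise': normaliser = 0.9·0.4737 + 0.35·0.3684 + 0.3·0.1579; P(aggressive) ≈ 0.7074, P(balanced) ≈ 0.2140, P(conservative) ≈ 0.0786
After 'fold-or-call': normaliser = 0.1·0.7074 + 0.65·0.2140 + 0.7·0.0786; P(aggressive) ≈ 0.2671, P(balanced) ≈ 0.5251, P(conservative) ≈ 0.2077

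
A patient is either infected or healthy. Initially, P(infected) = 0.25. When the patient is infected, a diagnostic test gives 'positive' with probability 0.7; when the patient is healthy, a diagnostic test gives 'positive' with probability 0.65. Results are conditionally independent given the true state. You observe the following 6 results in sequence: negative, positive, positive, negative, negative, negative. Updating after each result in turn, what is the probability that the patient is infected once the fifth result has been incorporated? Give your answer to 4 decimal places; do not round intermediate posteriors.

Apply Bayes' rule sequentially, carrying P(infected) forward.
After 'negative': P(infected) = 0.3·0.2500 / (0.3·0.2500 + 0.35·0.7500) ≈ 0.2222
After 'positive': P(infected) = 0.7·0.2222 / (0.7·0.2222 + 0.65·0.7778) ≈ 0.2353
After 'positive': P(infected) = 0.7·0.2353 / (0.7·0.2353 + 0.65·0.7647) ≈ 0.2489
After 'negative': P(infected) = 0.3·0.2489 / (0.3·0.2489 + 0.35·0.7511) ≈ 0.2212
After 'negative': P(infected) = 0.3·0.2212 / (0.3·0.2212 + 0.35·0.7788) ≈ 0.1958

0.1958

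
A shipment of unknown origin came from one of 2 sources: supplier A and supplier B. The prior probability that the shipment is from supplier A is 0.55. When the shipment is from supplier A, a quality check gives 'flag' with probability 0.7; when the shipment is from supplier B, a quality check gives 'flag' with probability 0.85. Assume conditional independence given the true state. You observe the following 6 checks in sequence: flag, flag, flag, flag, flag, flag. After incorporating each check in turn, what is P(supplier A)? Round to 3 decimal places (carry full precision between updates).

Apply Bayes' rule sequentially, carrying P(supplier A) forward.
After 'flag': P(supplier A) = 0.7·0.5500 / (0.7·0.5500 + 0.85·0.4500) ≈ 0.5016
After 'flag': P(supplier A) = 0.7·0.5016 / (0.7·0.5016 + 0.85·0.4984) ≈ 0.4532
After 'flag': P(supplier A) = 0.7·0.4532 / (0.7·0.4532 + 0.85·0.5468) ≈ 0.4057
After 'flag': P(supplier A) = 0.7·0.4057 / (0.7·0.4057 + 0.85·0.5943) ≈ 0.3599
After 'flag': P(supplier A) = 0.7·0.3599 / (0.7·0.3599 + 0.85·0.6401) ≈ 0.3165
After 'flag': P(supplier A) = 0.7·0.3165 / (0.7·0.3165 + 0.85·0.6835) ≈ 0.2760

0.276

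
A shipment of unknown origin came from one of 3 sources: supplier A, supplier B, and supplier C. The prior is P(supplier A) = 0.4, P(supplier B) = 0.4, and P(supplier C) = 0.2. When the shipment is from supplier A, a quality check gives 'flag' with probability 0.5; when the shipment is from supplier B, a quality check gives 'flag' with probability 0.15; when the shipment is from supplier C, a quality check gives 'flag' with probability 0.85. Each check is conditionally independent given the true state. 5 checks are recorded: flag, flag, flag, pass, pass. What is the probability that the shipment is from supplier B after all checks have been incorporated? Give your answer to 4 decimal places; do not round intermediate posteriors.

Apply Bayes' rule sequentially, carrying P(supplier B) forward.
After 'flag': normaliser = 0.5·0.4000 + 0.15·0.4000 + 0.85·0.2000; P(supplier A) ≈ 0.4651, P(supplier B) ≈ 0.1395, P(supplier C) ≈ 0.3953
After 'flag': normaliser = 0.5·0.4651 + 0.15·0.1395 + 0.85·0.3953; P(supplier A) ≈ 0.3945, P(supplier B) ≈ 0.0355, P(supplier C) ≈ 0.5700
After 'flag': normaliser = 0.5·0.3945 + 0.15·0.0355 + 0.85·0.5700; P(supplier A) ≈ 0.2871, P(supplier B) ≈ 0.0078, P(supplier C) ≈ 0.7052
After 'pass': normaliser = 0.5·0.2871 + 0.85·0.0078 + 0.15·0.7052; P(supplier A) ≈ 0.5609, P(supplier B) ≈ 0.0257, P(supplier C) ≈ 0.4134
After 'pass': normaliser = 0.5·0.5609 + 0.85·0.0257 + 0.15·0.4134; P(supplier A) ≈ 0.7698, P(supplier B) ≈ 0.0601, P(supplier C) ≈ 0.1702

0.0601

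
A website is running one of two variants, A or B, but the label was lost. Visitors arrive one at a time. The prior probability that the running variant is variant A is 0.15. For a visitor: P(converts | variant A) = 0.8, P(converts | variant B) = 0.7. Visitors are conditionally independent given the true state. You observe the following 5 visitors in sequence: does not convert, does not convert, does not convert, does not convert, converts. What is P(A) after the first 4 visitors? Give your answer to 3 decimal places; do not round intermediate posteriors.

After 'does not convert': P(A) = 0.2·0.1500 / (0.2·0.1500 + 0.3·0.8500) ≈ 0.1053
After 'does not convert': P(A) = 0.2·0.1053 / (0.2·0.1053 + 0.3·0.8947) ≈ 0.0727
After 'does not convert': P(A) = 0.2·0.0727 / (0.2·0.0727 + 0.3·0.9273) ≈ 0.0497
After 'does not convert': P(A) = 0.2·0.0497 / (0.2·0.0497 + 0.3·0.9503) ≈ 0.0337

0.034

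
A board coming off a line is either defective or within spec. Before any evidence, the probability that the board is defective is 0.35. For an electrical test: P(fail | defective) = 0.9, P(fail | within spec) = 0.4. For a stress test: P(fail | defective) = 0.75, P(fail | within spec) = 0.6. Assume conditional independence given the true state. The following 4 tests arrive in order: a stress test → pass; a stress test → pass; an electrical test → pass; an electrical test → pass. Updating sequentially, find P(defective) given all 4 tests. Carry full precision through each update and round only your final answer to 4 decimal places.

0.0058

Each posterior becomes the prior for the next update.
After a stress test='pass': P(defective) = 0.25·0.3500 / (0.25·0.3500 + 0.4·0.6500) ≈ 0.2518
After a stress test='pass': P(defective) = 0.25·0.2518 / (0.25·0.2518 + 0.4·0.7482) ≈ 0.1738
After an electrical test='pass': P(defective) = 0.1·0.1738 / (0.1·0.1738 + 0.6·0.8262) ≈ 0.0339
After an electrical test='pass': P(defective) = 0.1·0.0339 / (0.1·0.0339 + 0.6·0.9661) ≈ 0.0058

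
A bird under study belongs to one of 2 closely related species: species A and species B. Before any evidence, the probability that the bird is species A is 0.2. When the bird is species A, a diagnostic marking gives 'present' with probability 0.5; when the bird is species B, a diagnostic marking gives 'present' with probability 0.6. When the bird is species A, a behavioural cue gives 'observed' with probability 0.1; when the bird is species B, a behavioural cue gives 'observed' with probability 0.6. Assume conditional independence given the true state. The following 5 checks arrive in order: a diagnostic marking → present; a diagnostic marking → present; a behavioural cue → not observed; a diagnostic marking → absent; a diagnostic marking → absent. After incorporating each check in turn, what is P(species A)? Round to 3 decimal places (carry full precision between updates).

0.379

Apply Bayes' rule sequentially, carrying P(species A) forward.
After a diagnostic marking='present': P(species A) = 0.5·0.2000 / (0.5·0.2000 + 0.6·0.8000) ≈ 0.1724
After a diagnostic marking='present': P(species A) = 0.5·0.1724 / (0.5·0.1724 + 0.6·0.8276) ≈ 0.1479
After a behavioural cue='not observed': P(species A) = 0.9·0.1479 / (0.9·0.1479 + 0.4·0.8521) ≈ 0.2809
After a diagnostic marking='absent': P(species A) = 0.5·0.2809 / (0.5·0.2809 + 0.4·0.7191) ≈ 0.3281
After a diagnostic marking='absent': P(species A) = 0.5·0.3281 / (0.5·0.3281 + 0.4·0.6719) ≈ 0.3790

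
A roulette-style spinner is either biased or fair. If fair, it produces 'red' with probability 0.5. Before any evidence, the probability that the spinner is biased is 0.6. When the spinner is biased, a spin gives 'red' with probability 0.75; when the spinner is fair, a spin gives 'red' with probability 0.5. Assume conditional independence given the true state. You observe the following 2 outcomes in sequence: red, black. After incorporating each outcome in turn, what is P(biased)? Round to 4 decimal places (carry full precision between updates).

0.5294

After 'red': P(biased) = 0.75·0.6000 / (0.75·0.6000 + 0.5·0.4000) ≈ 0.6923
After 'black': P(biased) = 0.25·0.6923 / (0.25·0.6923 + 0.5·0.3077) ≈ 0.5294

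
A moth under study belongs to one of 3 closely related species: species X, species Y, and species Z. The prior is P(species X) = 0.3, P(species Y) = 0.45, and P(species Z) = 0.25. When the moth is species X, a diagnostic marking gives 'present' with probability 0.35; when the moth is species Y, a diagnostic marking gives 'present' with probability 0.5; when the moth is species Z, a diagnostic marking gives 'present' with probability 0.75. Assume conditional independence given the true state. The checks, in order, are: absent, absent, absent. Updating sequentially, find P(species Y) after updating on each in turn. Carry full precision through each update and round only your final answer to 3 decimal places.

After 'absent': normaliser = 0.65·0.3000 + 0.5·0.4500 + 0.25·0.2500; P(species X) ≈ 0.4041, P(species Y) ≈ 0.4663, P(species Z) ≈ 0.1295
After 'absent': normaliser = 0.65·0.4041 + 0.5·0.4663 + 0.25·0.1295; P(species X) ≈ 0.4973, P(species Y) ≈ 0.4414, P(species Z) ≈ 0.0613
After 'absent': normaliser = 0.65·0.4973 + 0.5·0.4414 + 0.25·0.0613; P(species X) ≈ 0.5780, P(species Y) ≈ 0.3946, P(species Z) ≈ 0.0274

0.395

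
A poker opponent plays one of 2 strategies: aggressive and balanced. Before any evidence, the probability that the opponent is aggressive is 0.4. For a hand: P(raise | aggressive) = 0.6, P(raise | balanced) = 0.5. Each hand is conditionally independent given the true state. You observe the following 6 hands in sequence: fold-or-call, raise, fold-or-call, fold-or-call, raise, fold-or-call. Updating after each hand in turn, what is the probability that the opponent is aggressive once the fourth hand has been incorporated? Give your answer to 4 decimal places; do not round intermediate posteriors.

After 'fold-or-call': P(aggressive) = 0.4·0.4000 / (0.4·0.4000 + 0.5·0.6000) ≈ 0.3478
After 'raise': P(aggressive) = 0.6·0.3478 / (0.6·0.3478 + 0.5·0.6522) ≈ 0.3902
After 'fold-or-call': P(aggressive) = 0.4·0.3902 / (0.4·0.3902 + 0.5·0.6098) ≈ 0.3386
After 'fold-or-call': P(aggressive) = 0.4·0.3386 / (0.4·0.3386 + 0.5·0.6614) ≈ 0.2906

0.2906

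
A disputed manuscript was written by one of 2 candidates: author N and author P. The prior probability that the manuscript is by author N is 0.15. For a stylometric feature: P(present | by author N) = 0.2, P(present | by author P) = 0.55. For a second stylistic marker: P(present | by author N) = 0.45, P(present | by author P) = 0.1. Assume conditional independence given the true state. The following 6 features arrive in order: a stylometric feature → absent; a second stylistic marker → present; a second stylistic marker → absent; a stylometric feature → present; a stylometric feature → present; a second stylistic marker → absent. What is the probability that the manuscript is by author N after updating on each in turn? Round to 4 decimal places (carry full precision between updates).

0.0652

After a stylometric feature='absent': P(author N) = 0.8·0.1500 / (0.8·0.1500 + 0.45·0.8500) ≈ 0.2388
After a second stylistic marker='present': P(author N) = 0.45·0.2388 / (0.45·0.2388 + 0.1·0.7612) ≈ 0.5854
After a second stylistic marker='absent': P(author N) = 0.55·0.5854 / (0.55·0.5854 + 0.9·0.4146) ≈ 0.4632
After a stylometric feature='present': P(author N) = 0.2·0.4632 / (0.2·0.4632 + 0.55·0.5368) ≈ 0.2388
After a stylometric feature='present': P(author N) = 0.2·0.2388 / (0.2·0.2388 + 0.55·0.7612) ≈ 0.1024
After a second stylistic marker='absent': P(author N) = 0.55·0.1024 / (0.55·0.1024 + 0.9·0.8976) ≈ 0.0652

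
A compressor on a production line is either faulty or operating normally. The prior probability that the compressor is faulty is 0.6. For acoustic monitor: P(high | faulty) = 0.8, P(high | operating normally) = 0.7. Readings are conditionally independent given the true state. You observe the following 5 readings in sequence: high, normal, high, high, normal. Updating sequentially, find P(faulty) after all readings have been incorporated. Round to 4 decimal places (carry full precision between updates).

0.4988

Each posterior becomes the prior for the next update.
After 'high': P(faulty) = 0.8·0.6000 / (0.8·0.6000 + 0.7·0.4000) ≈ 0.6316
After 'normal': P(faulty) = 0.2·0.6316 / (0.2·0.6316 + 0.3·0.3684) ≈ 0.5333
After 'high': P(faulty) = 0.8·0.5333 / (0.8·0.5333 + 0.7·0.4667) ≈ 0.5664
After 'high': P(faulty) = 0.8·0.5664 / (0.8·0.5664 + 0.7·0.4336) ≈ 0.5988
After 'normal': P(faulty) = 0.2·0.5988 / (0.2·0.5988 + 0.3·0.4012) ≈ 0.4988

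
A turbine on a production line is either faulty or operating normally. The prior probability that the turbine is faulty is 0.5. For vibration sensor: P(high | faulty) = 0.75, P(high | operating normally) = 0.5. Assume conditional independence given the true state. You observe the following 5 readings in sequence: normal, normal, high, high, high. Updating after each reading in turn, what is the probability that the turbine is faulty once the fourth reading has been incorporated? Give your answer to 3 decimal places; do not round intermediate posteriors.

0.360

After 'normal': P(faulty) = 0.25·0.5000 / (0.25·0.5000 + 0.5·0.5000) ≈ 0.3333
After 'normal': P(faulty) = 0.25·0.3333 / (0.25·0.3333 + 0.5·0.6667) ≈ 0.2000
After 'high': P(faulty) = 0.75·0.2000 / (0.75·0.2000 + 0.5·0.8000) ≈ 0.2727
After 'high': P(faulty) = 0.75·0.2727 / (0.75·0.2727 + 0.5·0.7273) ≈ 0.3600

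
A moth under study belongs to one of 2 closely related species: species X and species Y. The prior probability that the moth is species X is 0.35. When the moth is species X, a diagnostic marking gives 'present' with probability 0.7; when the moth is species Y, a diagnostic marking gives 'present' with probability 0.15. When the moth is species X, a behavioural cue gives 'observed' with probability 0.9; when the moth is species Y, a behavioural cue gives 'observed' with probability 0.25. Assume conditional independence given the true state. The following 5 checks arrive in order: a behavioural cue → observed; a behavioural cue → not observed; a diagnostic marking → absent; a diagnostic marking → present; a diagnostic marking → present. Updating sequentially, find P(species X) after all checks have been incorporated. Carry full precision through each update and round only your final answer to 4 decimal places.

0.6652

After a behavioural cue='observed': P(species X) = 0.9·0.3500 / (0.9·0.3500 + 0.25·0.6500) ≈ 0.6597
After a behavioural cue='not observed': P(species X) = 0.1·0.6597 / (0.1·0.6597 + 0.75·0.3403) ≈ 0.2054
After a diagnostic marking='absent': P(species X) = 0.3·0.2054 / (0.3·0.2054 + 0.85·0.7946) ≈ 0.0836
After a diagnostic marking='present': P(species X) = 0.7·0.0836 / (0.7·0.0836 + 0.15·0.9164) ≈ 0.2986
After a diagnostic marking='present': P(species X) = 0.7·0.2986 / (0.7·0.2986 + 0.15·0.7014) ≈ 0.6652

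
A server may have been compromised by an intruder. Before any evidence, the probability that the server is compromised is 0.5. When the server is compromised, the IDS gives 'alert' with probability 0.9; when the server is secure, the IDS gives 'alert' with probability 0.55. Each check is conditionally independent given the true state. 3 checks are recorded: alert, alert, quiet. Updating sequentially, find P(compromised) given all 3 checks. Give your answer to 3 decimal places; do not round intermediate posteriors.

0.373

After 'alert': P(compromised) = 0.9·0.5000 / (0.9·0.5000 + 0.55·0.5000) ≈ 0.6207
After 'alert': P(compromised) = 0.9·0.6207 / (0.9·0.6207 + 0.55·0.3793) ≈ 0.7281
After 'quiet': P(compromised) = 0.1·0.7281 / (0.1·0.7281 + 0.45·0.2719) ≈ 0.3731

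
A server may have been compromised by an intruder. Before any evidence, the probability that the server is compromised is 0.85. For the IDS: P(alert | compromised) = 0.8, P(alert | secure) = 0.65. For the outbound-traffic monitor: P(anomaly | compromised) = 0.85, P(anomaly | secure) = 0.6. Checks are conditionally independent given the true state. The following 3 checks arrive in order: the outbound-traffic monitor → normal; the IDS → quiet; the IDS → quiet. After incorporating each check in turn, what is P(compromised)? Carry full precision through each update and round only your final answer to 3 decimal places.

0.410

After the outbound-traffic monitor='normal': P(compromised) = 0.15·0.8500 / (0.15·0.8500 + 0.4·0.1500) ≈ 0.6800
After the IDS='quiet': P(compromised) = 0.2·0.6800 / (0.2·0.6800 + 0.35·0.3200) ≈ 0.5484
After the IDS='quiet': P(compromised) = 0.2·0.5484 / (0.2·0.5484 + 0.35·0.4516) ≈ 0.4096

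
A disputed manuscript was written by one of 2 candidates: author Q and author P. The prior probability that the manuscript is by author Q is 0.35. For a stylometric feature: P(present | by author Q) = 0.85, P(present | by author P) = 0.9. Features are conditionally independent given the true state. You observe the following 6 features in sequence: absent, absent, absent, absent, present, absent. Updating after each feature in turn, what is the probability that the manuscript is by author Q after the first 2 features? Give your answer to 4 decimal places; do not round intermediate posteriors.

After 'absent': P(author Q) = 0.15·0.3500 / (0.15·0.3500 + 0.1·0.6500) ≈ 0.4468
After 'absent': P(author Q) = 0.15·0.4468 / (0.15·0.4468 + 0.1·0.5532) ≈ 0.5478

0.5478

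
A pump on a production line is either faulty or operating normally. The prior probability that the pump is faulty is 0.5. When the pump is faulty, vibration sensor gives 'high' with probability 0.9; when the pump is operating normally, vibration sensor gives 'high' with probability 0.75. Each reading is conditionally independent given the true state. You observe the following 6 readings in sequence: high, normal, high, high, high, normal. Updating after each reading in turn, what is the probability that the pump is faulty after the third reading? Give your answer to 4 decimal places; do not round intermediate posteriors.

Each posterior becomes the prior for the next update.
After 'high': P(faulty) = 0.9·0.5000 / (0.9·0.5000 + 0.75·0.5000) ≈ 0.5455
After 'normal': P(faulty) = 0.1·0.5455 / (0.1·0.5455 + 0.25·0.4545) ≈ 0.3243
After 'high': P(faulty) = 0.9·0.3243 / (0.9·0.3243 + 0.75·0.6757) ≈ 0.3655

0.3655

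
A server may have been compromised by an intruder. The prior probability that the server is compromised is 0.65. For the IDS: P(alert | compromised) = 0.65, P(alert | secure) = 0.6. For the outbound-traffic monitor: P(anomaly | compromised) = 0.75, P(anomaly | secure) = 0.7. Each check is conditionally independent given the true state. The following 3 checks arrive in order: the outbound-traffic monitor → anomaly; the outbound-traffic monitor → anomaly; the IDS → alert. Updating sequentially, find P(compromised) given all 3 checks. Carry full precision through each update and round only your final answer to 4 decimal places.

After the outbound-traffic monitor='anomaly': P(compromised) = 0.75·0.6500 / (0.75·0.6500 + 0.7·0.3500) ≈ 0.6655
After the outbound-traffic monitor='anomaly': P(compromised) = 0.75·0.6655 / (0.75·0.6655 + 0.7·0.3345) ≈ 0.6807
After the IDS='alert': P(compromised) = 0.65·0.6807 / (0.65·0.6807 + 0.6·0.3193) ≈ 0.6978

0.6978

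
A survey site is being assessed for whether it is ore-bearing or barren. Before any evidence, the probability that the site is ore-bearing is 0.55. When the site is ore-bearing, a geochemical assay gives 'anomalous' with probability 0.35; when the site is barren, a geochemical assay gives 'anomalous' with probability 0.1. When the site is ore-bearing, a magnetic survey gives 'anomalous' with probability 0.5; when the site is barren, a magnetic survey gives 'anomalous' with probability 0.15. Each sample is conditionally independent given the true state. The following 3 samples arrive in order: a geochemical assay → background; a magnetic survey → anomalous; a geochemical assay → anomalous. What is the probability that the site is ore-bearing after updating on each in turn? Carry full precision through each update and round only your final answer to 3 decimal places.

After a geochemical assay='background': P(ore) = 0.65·0.5500 / (0.65·0.5500 + 0.9·0.4500) ≈ 0.4689
After a magnetic survey='anomalous': P(ore) = 0.5·0.4689 / (0.5·0.4689 + 0.15·0.5311) ≈ 0.7463
After a geochemical assay='anomalous': P(ore) = 0.35·0.7463 / (0.35·0.7463 + 0.1·0.2537) ≈ 0.9115

0.911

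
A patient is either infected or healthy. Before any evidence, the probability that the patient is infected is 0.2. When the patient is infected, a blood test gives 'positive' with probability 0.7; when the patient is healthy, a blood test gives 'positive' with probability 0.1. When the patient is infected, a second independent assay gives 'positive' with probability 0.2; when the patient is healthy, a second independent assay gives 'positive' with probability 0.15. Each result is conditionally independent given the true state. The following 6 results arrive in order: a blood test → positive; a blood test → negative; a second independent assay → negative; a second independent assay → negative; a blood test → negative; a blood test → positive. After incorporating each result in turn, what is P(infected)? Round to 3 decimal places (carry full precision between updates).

0.547

After a blood test='positive': P(infected) = 0.7·0.2000 / (0.7·0.2000 + 0.1·0.8000) ≈ 0.6364
After a blood test='negative': P(infected) = 0.3·0.6364 / (0.3·0.6364 + 0.9·0.3636) ≈ 0.3684
After a second independent assay='negative': P(infected) = 0.8·0.3684 / (0.8·0.3684 + 0.85·0.6316) ≈ 0.3544
After a second independent assay='negative': P(infected) = 0.8·0.3544 / (0.8·0.3544 + 0.85·0.6456) ≈ 0.3407
After a blood test='negative': P(infected) = 0.3·0.3407 / (0.3·0.3407 + 0.9·0.6593) ≈ 0.1469
After a blood test='positive': P(infected) = 0.7·0.1469 / (0.7·0.1469 + 0.1·0.8531) ≈ 0.5466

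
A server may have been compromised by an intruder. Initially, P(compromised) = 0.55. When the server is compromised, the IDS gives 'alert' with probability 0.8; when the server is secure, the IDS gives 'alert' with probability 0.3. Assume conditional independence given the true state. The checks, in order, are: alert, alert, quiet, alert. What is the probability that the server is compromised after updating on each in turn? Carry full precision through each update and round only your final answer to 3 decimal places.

After 'alert': P(compromised) = 0.8·0.5500 / (0.8·0.5500 + 0.3·0.4500) ≈ 0.7652
After 'alert': P(compromised) = 0.8·0.7652 / (0.8·0.7652 + 0.3·0.2348) ≈ 0.8968
After 'quiet': P(compromised) = 0.2·0.8968 / (0.2·0.8968 + 0.7·0.1032) ≈ 0.7129
After 'alert': P(compromised) = 0.8·0.7129 / (0.8·0.7129 + 0.3·0.2871) ≈ 0.8688

0.869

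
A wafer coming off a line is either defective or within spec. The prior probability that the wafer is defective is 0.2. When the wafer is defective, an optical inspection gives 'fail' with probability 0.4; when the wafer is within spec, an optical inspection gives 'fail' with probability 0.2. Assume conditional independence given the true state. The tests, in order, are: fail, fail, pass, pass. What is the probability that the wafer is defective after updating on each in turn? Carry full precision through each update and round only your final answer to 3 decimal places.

0.360

After 'fail': P(defective) = 0.4·0.2000 / (0.4·0.2000 + 0.2·0.8000) ≈ 0.3333
After 'fail': P(defective) = 0.4·0.3333 / (0.4·0.3333 + 0.2·0.6667) ≈ 0.5000
After 'pass': P(defective) = 0.6·0.5000 / (0.6·0.5000 + 0.8·0.5000) ≈ 0.4286
After 'pass': P(defective) = 0.6·0.4286 / (0.6·0.4286 + 0.8·0.5714) ≈ 0.3600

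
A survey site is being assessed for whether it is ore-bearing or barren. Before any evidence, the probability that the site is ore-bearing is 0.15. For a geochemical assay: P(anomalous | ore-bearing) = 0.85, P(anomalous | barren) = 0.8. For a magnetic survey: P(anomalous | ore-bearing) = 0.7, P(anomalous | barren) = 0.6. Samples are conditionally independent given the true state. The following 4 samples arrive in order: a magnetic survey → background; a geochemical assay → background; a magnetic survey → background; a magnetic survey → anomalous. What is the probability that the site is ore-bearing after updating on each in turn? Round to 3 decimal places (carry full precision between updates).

Each posterior becomes the prior for the next update.
After a magnetic survey='background': P(ore) = 0.3·0.1500 / (0.3·0.1500 + 0.4·0.8500) ≈ 0.1169
After a geochemical assay='background': P(ore) = 0.15·0.1169 / (0.15·0.1169 + 0.2·0.8831) ≈ 0.0903
After a magnetic survey='background': P(ore) = 0.3·0.0903 / (0.3·0.0903 + 0.4·0.9097) ≈ 0.0693
After a magnetic survey='anomalous': P(ore) = 0.7·0.0693 / (0.7·0.0693 + 0.6·0.9307) ≈ 0.0799

0.080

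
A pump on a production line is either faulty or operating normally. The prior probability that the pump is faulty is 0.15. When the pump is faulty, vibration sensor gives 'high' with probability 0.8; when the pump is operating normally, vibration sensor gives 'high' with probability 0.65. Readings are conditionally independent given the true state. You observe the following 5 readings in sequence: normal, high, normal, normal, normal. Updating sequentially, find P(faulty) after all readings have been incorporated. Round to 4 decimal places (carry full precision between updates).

After 'normal': P(faulty) = 0.2·0.1500 / (0.2·0.1500 + 0.35·0.8500) ≈ 0.0916
After 'high': P(faulty) = 0.8·0.0916 / (0.8·0.0916 + 0.65·0.9084) ≈ 0.1104
After 'normal': P(faulty) = 0.2·0.1104 / (0.2·0.1104 + 0.35·0.8896) ≈ 0.0662
After 'normal': P(faulty) = 0.2·0.0662 / (0.2·0.0662 + 0.35·0.9338) ≈ 0.0389
After 'normal': P(faulty) = 0.2·0.0389 / (0.2·0.0389 + 0.35·0.9611) ≈ 0.0226

0.0226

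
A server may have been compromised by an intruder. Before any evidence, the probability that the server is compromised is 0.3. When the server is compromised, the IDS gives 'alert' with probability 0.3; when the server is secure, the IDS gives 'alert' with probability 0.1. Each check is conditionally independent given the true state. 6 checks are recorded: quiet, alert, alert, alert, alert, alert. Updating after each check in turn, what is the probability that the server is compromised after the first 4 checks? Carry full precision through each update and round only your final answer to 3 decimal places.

0.900

Apply Bayes' rule sequentially, carrying P(compromised) forward.
After 'quiet': P(compromised) = 0.7·0.3000 / (0.7·0.3000 + 0.9·0.7000) ≈ 0.2500
After 'alert': P(compromised) = 0.3·0.2500 / (0.3·0.2500 + 0.1·0.7500) ≈ 0.5000
After 'alert': P(compromised) = 0.3·0.5000 / (0.3·0.5000 + 0.1·0.5000) ≈ 0.7500
After 'alert': P(compromised) = 0.3·0.7500 / (0.3·0.7500 + 0.1·0.2500) ≈ 0.9000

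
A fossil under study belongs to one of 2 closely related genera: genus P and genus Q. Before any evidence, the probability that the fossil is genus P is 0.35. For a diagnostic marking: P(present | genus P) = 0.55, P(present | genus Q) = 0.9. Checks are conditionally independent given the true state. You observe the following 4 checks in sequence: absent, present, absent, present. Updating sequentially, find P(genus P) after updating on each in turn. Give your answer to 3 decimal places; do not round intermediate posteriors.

0.803

After 'absent': P(genus P) = 0.45·0.3500 / (0.45·0.3500 + 0.1·0.6500) ≈ 0.7079
After 'present': P(genus P) = 0.55·0.7079 / (0.55·0.7079 + 0.9·0.2921) ≈ 0.5969
After 'absent': P(genus P) = 0.45·0.5969 / (0.45·0.5969 + 0.1·0.4031) ≈ 0.8695
After 'present': P(genus P) = 0.55·0.8695 / (0.55·0.8695 + 0.9·0.1305) ≈ 0.8028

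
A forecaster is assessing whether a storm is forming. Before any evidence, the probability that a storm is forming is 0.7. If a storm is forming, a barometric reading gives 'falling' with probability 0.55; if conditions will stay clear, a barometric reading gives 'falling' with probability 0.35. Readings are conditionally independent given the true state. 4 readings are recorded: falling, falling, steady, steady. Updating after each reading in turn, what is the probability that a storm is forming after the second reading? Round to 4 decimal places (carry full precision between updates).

After 'falling': P(storm) = 0.55·0.7000 / (0.55·0.7000 + 0.35·0.3000) ≈ 0.7857
After 'falling': P(storm) = 0.55·0.7857 / (0.55·0.7857 + 0.35·0.2143) ≈ 0.8521

0.8521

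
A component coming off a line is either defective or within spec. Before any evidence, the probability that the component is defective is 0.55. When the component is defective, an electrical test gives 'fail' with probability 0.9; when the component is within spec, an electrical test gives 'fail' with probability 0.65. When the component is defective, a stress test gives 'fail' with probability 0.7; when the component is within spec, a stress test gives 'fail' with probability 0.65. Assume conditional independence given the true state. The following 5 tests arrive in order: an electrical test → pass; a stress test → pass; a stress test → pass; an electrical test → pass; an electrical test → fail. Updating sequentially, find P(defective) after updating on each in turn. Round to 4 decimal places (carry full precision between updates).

0.0921

After an electrical test='pass': P(defective) = 0.1·0.5500 / (0.1·0.5500 + 0.35·0.4500) ≈ 0.2588
After a stress test='pass': P(defective) = 0.3·0.2588 / (0.3·0.2588 + 0.35·0.7412) ≈ 0.2304
After a stress test='pass': P(defective) = 0.3·0.2304 / (0.3·0.2304 + 0.35·0.7696) ≈ 0.2042
After an electrical test='pass': P(defective) = 0.1·0.2042 / (0.1·0.2042 + 0.35·0.7958) ≈ 0.0683
After an electrical test='fail': P(defective) = 0.9·0.0683 / (0.9·0.0683 + 0.65·0.9317) ≈ 0.0921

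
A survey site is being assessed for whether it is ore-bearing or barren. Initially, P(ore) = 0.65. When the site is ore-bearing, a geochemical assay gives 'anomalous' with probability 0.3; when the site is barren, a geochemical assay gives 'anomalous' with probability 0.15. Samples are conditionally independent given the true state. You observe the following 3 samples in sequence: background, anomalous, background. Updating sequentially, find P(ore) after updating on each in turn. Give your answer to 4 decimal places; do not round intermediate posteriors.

After 'background': P(ore) = 0.7·0.6500 / (0.7·0.6500 + 0.85·0.3500) ≈ 0.6047
After 'anomalous': P(ore) = 0.3·0.6047 / (0.3·0.6047 + 0.15·0.3953) ≈ 0.7536
After 'background': P(ore) = 0.7·0.7536 / (0.7·0.7536 + 0.85·0.2464) ≈ 0.7158

0.7158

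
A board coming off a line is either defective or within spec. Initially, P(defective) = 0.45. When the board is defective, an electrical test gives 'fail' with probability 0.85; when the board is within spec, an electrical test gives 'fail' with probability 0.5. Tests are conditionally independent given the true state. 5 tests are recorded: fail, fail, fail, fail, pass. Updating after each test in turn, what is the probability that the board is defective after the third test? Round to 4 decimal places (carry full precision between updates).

After 'fail': P(defective) = 0.85·0.4500 / (0.85·0.4500 + 0.5·0.5500) ≈ 0.5817
After 'fail': P(defective) = 0.85·0.5817 / (0.85·0.5817 + 0.5·0.4183) ≈ 0.7028
After 'fail': P(defective) = 0.85·0.7028 / (0.85·0.7028 + 0.5·0.2972) ≈ 0.8008

0.8008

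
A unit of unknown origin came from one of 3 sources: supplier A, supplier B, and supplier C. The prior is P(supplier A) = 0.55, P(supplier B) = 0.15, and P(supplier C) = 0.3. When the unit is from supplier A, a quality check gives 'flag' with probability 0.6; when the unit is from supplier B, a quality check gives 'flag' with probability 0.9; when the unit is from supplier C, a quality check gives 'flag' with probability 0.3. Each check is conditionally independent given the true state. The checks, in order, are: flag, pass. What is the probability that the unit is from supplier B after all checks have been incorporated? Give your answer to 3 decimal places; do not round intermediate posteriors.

0.065

After 'flag': normaliser = 0.6·0.5500 + 0.9·0.1500 + 0.3·0.3000; P(supplier A) ≈ 0.5946, P(supplier B) ≈ 0.2432, P(supplier C) ≈ 0.1622
After 'pass': normaliser = 0.4·0.5946 + 0.1·0.2432 + 0.7·0.1622; P(supplier A) ≈ 0.6331, P(supplier B) ≈ 0.0647, P(supplier C) ≈ 0.3022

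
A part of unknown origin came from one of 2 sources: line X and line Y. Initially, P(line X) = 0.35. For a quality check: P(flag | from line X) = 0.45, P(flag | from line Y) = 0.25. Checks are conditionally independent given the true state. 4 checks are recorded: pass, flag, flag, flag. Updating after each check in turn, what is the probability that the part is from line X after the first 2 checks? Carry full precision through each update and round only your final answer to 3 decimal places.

0.415

After 'pass': P(line X) = 0.55·0.3500 / (0.55·0.3500 + 0.75·0.6500) ≈ 0.2831
After 'flag': P(line X) = 0.45·0.2831 / (0.45·0.2831 + 0.25·0.7169) ≈ 0.4155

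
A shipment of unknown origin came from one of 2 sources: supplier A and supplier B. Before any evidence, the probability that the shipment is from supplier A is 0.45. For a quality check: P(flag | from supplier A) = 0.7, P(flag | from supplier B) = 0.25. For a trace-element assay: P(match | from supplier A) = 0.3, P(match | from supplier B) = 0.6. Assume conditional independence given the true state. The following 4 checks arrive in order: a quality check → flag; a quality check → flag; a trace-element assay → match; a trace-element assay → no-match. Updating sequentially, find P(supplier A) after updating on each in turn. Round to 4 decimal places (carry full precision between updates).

0.8488

After a quality check='flag': P(supplier A) = 0.7·0.4500 / (0.7·0.4500 + 0.25·0.5500) ≈ 0.6961
After a quality check='flag': P(supplier A) = 0.7·0.6961 / (0.7·0.6961 + 0.25·0.3039) ≈ 0.8651
After a trace-element assay='match': P(supplier A) = 0.3·0.8651 / (0.3·0.8651 + 0.6·0.1349) ≈ 0.7623
After a trace-element assay='no-match': P(supplier A) = 0.7·0.7623 / (0.7·0.7623 + 0.4·0.2377) ≈ 0.8488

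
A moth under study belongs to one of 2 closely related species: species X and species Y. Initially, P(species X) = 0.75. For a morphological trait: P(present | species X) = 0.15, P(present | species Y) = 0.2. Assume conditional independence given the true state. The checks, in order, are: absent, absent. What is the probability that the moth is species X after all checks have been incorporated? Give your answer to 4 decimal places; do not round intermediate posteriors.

0.7720

After 'absent': P(species X) = 0.85·0.7500 / (0.85·0.7500 + 0.8·0.2500) ≈ 0.7612
After 'absent': P(species X) = 0.85·0.7612 / (0.85·0.7612 + 0.8·0.2388) ≈ 0.7720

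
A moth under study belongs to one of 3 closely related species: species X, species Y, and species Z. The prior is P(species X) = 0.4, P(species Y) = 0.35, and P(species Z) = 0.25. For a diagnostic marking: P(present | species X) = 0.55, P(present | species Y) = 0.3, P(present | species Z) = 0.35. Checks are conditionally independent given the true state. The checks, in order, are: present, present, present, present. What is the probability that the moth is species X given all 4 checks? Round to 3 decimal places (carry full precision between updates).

0.847

Each posterior becomes the prior for the next update.
After 'present': normaliser = 0.55·0.4000 + 0.3·0.3500 + 0.35·0.2500; P(species X) ≈ 0.5333, P(species Y) ≈ 0.2545, P(species Z) ≈ 0.2121
After 'present': normaliser = 0.55·0.5333 + 0.3·0.2545 + 0.35·0.2121; P(species X) ≈ 0.6608, P(species Y) ≈ 0.1720, P(species Z) ≈ 0.1672
After 'present': normaliser = 0.55·0.6608 + 0.3·0.1720 + 0.35·0.1672; P(species X) ≈ 0.7674, P(species Y) ≈ 0.1090, P(species Z) ≈ 0.1236
After 'present': normaliser = 0.55·0.7674 + 0.3·0.1090 + 0.35·0.1236; P(species X) ≈ 0.8475, P(species Y) ≈ 0.0656, P(species Z) ≈ 0.0869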